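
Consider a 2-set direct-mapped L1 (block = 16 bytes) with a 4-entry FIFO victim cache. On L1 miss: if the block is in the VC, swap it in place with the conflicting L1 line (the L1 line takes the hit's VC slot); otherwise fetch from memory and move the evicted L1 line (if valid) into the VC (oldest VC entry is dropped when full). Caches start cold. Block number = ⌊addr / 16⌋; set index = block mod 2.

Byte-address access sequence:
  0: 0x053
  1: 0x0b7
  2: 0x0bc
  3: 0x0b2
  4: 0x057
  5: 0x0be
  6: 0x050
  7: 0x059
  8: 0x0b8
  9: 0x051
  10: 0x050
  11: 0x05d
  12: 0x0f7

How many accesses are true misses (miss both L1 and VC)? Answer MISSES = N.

MISSES = 3

#0 0x53→b5/s1 MISS; vc=[]
#1 0xb7→b11/s1 MISS; vc=[5]
#2 0xbc→b11/s1 L1-HIT; vc=[5]
#3 0xb2→b11/s1 L1-HIT; vc=[5]
#4 0x57→b5/s1 VC-HIT; vc=[11]
#5 0xbe→b11/s1 VC-HIT; vc=[5]
#6 0x50→b5/s1 VC-HIT; vc=[11]
#7 0x59→b5/s1 L1-HIT; vc=[11]
#8 0xb8→b11/s1 VC-HIT; vc=[5]
#9 0x51→b5/s1 VC-HIT; vc=[11]
#10 0x50→b5/s1 L1-HIT; vc=[11]
#11 0x5d→b5/s1 L1-HIT; vc=[11]
#12 0xf7→b15/s1 MISS; vc=[11,5]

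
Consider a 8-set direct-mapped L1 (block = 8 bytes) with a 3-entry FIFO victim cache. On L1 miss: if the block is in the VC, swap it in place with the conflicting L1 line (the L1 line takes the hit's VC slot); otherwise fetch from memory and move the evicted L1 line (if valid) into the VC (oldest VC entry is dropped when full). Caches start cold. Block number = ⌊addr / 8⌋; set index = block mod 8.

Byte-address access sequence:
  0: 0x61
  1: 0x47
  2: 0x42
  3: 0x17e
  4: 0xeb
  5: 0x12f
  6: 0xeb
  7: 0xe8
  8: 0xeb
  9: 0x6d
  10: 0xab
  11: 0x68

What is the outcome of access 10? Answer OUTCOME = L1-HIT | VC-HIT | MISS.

#0 0x61→b12/s4 MISS; vc=[]
#1 0x47→b8/s0 MISS; vc=[]
#2 0x42→b8/s0 L1-HIT; vc=[]
#3 0x17e→b47/s7 MISS; vc=[]
#4 0xeb→b29/s5 MISS; vc=[]
#5 0x12f→b37/s5 MISS; vc=[29]
#6 0xeb→b29/s5 VC-HIT; vc=[37]
#7 0xe8→b29/s5 L1-HIT; vc=[37]
#8 0xeb→b29/s5 L1-HIT; vc=[37]
#9 0x6d→b13/s5 MISS; vc=[37,29]
#10 0xab→b21/s5 MISS; vc=[37,29,13]
#11 0x68→b13/s5 VC-HIT; vc=[37,29,21]

OUTCOME = MISS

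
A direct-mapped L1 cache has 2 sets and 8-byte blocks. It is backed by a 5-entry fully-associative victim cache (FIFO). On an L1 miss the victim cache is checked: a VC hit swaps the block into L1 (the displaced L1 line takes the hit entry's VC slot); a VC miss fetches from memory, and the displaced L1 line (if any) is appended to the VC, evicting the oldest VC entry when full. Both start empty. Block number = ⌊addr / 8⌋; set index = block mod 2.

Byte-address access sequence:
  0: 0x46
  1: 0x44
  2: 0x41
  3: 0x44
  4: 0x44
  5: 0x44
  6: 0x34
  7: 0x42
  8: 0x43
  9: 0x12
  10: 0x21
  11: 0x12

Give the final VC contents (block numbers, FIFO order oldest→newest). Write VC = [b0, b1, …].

0: 0x46 (blk 8, set 0) → MISS  vc=[]
1: 0x44 (blk 8, set 0) → L1-HIT  vc=[]
2: 0x41 (blk 8, set 0) → L1-HIT  vc=[]
3: 0x44 (blk 8, set 0) → L1-HIT  vc=[]
4: 0x44 (blk 8, set 0) → L1-HIT  vc=[]
5: 0x44 (blk 8, set 0) → L1-HIT  vc=[]
6: 0x34 (blk 6, set 0) → MISS  vc=[8]
7: 0x42 (blk 8, set 0) → VC-HIT  vc=[6]
8: 0x43 (blk 8, set 0) → L1-HIT  vc=[6]
9: 0x12 (blk 2, set 0) → MISS  vc=[6, 8]
10: 0x21 (blk 4, set 0) → MISS  vc=[6, 8, 2]
11: 0x12 (blk 2, set 0) → VC-HIT  vc=[6, 8, 4]

VC = [6, 8, 4]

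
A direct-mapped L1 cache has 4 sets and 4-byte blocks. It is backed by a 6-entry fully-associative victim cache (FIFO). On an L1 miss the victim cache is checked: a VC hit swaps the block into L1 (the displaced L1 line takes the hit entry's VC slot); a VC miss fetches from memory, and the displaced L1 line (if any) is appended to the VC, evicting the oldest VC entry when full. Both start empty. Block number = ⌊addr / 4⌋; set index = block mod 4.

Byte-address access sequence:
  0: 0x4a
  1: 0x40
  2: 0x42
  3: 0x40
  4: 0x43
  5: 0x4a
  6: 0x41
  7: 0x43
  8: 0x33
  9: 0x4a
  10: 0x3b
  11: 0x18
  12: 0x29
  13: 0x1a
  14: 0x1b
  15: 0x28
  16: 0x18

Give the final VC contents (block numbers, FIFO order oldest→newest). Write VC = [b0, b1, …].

0: 0x4a (blk 18, set 2) → MISS  vc=[]
1: 0x40 (blk 16, set 0) → MISS  vc=[]
2: 0x42 (blk 16, set 0) → L1-HIT  vc=[]
3: 0x40 (blk 16, set 0) → L1-HIT  vc=[]
4: 0x43 (blk 16, set 0) → L1-HIT  vc=[]
5: 0x4a (blk 18, set 2) → L1-HIT  vc=[]
6: 0x41 (blk 16, set 0) → L1-HIT  vc=[]
7: 0x43 (blk 16, set 0) → L1-HIT  vc=[]
8: 0x33 (blk 12, set 0) → MISS  vc=[16]
9: 0x4a (blk 18, set 2) → L1-HIT  vc=[16]
10: 0x3b (blk 14, set 2) → MISS  vc=[16, 18]
11: 0x18 (blk 6, set 2) → MISS  vc=[16, 18, 14]
12: 0x29 (blk 10, set 2) → MISS  vc=[16, 18, 14, 6]
13: 0x1a (blk 6, set 2) → VC-HIT  vc=[16, 18, 14, 10]
14: 0x1b (blk 6, set 2) → L1-HIT  vc=[16, 18, 14, 10]
15: 0x28 (blk 10, set 2) → VC-HIT  vc=[16, 18, 14, 6]
16: 0x18 (blk 6, set 2) → VC-HIT  vc=[16, 18, 14, 10]

VC = [16, 18, 14, 10]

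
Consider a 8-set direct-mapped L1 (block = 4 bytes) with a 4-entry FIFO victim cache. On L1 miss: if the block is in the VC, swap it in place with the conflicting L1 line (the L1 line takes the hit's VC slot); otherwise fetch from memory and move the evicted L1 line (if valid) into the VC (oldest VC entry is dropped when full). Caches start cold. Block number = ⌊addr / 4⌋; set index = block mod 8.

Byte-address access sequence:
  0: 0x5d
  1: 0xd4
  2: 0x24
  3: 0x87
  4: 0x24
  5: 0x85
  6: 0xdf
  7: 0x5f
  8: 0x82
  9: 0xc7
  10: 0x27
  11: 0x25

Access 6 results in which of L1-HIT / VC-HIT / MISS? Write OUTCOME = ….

0: 0x5d (blk 23, set 7) → MISS  vc=[]
1: 0xd4 (blk 53, set 5) → MISS  vc=[]
2: 0x24 (blk 9, set 1) → MISS  vc=[]
3: 0x87 (blk 33, set 1) → MISS  vc=[9]
4: 0x24 (blk 9, set 1) → VC-HIT  vc=[33]
5: 0x85 (blk 33, set 1) → VC-HIT  vc=[9]
6: 0xdf (blk 55, set 7) → MISS  vc=[9, 23]
7: 0x5f (blk 23, set 7) → VC-HIT  vc=[9, 55]
8: 0x82 (blk 32, set 0) → MISS  vc=[9, 55]
9: 0xc7 (blk 49, set 1) → MISS  vc=[9, 55, 33]
10: 0x27 (blk 9, set 1) → VC-HIT  vc=[49, 55, 33]
11: 0x25 (blk 9, set 1) → L1-HIT  vc=[49, 55, 33]

OUTCOME = MISS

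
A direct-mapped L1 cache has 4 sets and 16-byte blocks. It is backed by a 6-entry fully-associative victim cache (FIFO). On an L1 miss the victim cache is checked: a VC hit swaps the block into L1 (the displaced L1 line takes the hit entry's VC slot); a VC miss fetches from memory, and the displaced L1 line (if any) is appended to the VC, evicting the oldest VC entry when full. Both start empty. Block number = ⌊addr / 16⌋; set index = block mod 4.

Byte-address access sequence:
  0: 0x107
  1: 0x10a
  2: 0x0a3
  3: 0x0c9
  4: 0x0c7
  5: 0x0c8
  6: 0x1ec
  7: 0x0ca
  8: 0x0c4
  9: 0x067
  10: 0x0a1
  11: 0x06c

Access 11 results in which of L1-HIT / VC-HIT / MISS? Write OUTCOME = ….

OUTCOME = VC-HIT

#0 0x107→b16/s0 MISS; vc=[]
#1 0x10a→b16/s0 L1-HIT; vc=[]
#2 0xa3→b10/s2 MISS; vc=[]
#3 0xc9→b12/s0 MISS; vc=[16]
#4 0xc7→b12/s0 L1-HIT; vc=[16]
#5 0xc8→b12/s0 L1-HIT; vc=[16]
#6 0x1ec→b30/s2 MISS; vc=[16,10]
#7 0xca→b12/s0 L1-HIT; vc=[16,10]
#8 0xc4→b12/s0 L1-HIT; vc=[16,10]
#9 0x67→b6/s2 MISS; vc=[16,10,30]
#10 0xa1→b10/s2 VC-HIT; vc=[16,6,30]
#11 0x6c→b6/s2 VC-HIT; vc=[16,10,30]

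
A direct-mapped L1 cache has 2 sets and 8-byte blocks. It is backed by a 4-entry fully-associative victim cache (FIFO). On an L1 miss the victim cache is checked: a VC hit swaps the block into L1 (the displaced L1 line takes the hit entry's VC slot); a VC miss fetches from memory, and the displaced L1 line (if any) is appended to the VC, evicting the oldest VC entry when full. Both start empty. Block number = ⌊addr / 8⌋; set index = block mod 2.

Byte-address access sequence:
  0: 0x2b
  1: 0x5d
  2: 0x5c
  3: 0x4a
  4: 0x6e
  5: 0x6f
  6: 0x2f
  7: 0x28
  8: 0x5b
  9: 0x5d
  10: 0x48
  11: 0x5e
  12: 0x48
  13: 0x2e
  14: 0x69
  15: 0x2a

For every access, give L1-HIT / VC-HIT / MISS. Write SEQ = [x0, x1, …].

SEQ = [MISS, MISS, L1-HIT, MISS, MISS, L1-HIT, VC-HIT, L1-HIT, VC-HIT, L1-HIT, VC-HIT, VC-HIT, VC-HIT, VC-HIT, VC-HIT, VC-HIT]

0: 0x2b (blk 5, set 1) → MISS  vc=[]
1: 0x5d (blk 11, set 1) → MISS  vc=[5]
2: 0x5c (blk 11, set 1) → L1-HIT  vc=[5]
3: 0x4a (blk 9, set 1) → MISS  vc=[5, 11]
4: 0x6e (blk 13, set 1) → MISS  vc=[5, 11, 9]
5: 0x6f (blk 13, set 1) → L1-HIT  vc=[5, 11, 9]
6: 0x2f (blk 5, set 1) → VC-HIT  vc=[13, 11, 9]
7: 0x28 (blk 5, set 1) → L1-HIT  vc=[13, 11, 9]
8: 0x5b (blk 11, set 1) → VC-HIT  vc=[13, 5, 9]
9: 0x5d (blk 11, set 1) → L1-HIT  vc=[13, 5, 9]
10: 0x48 (blk 9, set 1) → VC-HIT  vc=[13, 5, 11]
11: 0x5e (blk 11, set 1) → VC-HIT  vc=[13, 5, 9]
12: 0x48 (blk 9, set 1) → VC-HIT  vc=[13, 5, 11]
13: 0x2e (blk 5, set 1) → VC-HIT  vc=[13, 9, 11]
14: 0x69 (blk 13, set 1) → VC-HIT  vc=[5, 9, 11]
15: 0x2a (blk 5, set 1) → VC-HIT  vc=[13, 9, 11]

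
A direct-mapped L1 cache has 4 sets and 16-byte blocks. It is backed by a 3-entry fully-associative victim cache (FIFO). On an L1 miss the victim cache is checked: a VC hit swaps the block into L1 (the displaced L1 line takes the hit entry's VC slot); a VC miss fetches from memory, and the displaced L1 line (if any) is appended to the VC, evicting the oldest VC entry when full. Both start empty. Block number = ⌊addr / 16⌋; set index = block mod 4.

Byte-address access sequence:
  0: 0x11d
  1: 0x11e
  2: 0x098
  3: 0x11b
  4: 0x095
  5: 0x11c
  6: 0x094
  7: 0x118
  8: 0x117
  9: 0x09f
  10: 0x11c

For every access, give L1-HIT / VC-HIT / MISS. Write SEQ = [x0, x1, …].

SEQ = [MISS, L1-HIT, MISS, VC-HIT, VC-HIT, VC-HIT, VC-HIT, VC-HIT, L1-HIT, VC-HIT, VC-HIT]

0: 0x11d (blk 17, set 1) → MISS  vc=[]
1: 0x11e (blk 17, set 1) → L1-HIT  vc=[]
2: 0x98 (blk 9, set 1) → MISS  vc=[17]
3: 0x11b (blk 17, set 1) → VC-HIT  vc=[9]
4: 0x95 (blk 9, set 1) → VC-HIT  vc=[17]
5: 0x11c (blk 17, set 1) → VC-HIT  vc=[9]
6: 0x94 (blk 9, set 1) → VC-HIT  vc=[17]
7: 0x118 (blk 17, set 1) → VC-HIT  vc=[9]
8: 0x117 (blk 17, set 1) → L1-HIT  vc=[9]
9: 0x9f (blk 9, set 1) → VC-HIT  vc=[17]
10: 0x11c (blk 17, set 1) → VC-HIT  vc=[9]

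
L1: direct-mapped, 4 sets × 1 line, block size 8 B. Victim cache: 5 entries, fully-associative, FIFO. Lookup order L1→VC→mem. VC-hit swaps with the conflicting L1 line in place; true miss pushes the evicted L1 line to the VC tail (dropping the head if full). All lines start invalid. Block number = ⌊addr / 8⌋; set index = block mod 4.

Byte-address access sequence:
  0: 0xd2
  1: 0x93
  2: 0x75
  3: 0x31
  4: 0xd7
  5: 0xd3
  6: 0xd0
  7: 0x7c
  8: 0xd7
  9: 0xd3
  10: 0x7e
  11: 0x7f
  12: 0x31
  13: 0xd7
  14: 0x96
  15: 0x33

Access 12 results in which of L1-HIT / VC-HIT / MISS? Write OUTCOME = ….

OUTCOME = VC-HIT

0: 0xd2 (blk 26, set 2) → MISS  vc=[]
1: 0x93 (blk 18, set 2) → MISS  vc=[26]
2: 0x75 (blk 14, set 2) → MISS  vc=[26, 18]
3: 0x31 (blk 6, set 2) → MISS  vc=[26, 18, 14]
4: 0xd7 (blk 26, set 2) → VC-HIT  vc=[6, 18, 14]
5: 0xd3 (blk 26, set 2) → L1-HIT  vc=[6, 18, 14]
6: 0xd0 (blk 26, set 2) → L1-HIT  vc=[6, 18, 14]
7: 0x7c (blk 15, set 3) → MISS  vc=[6, 18, 14]
8: 0xd7 (blk 26, set 2) → L1-HIT  vc=[6, 18, 14]
9: 0xd3 (blk 26, set 2) → L1-HIT  vc=[6, 18, 14]
10: 0x7e (blk 15, set 3) → L1-HIT  vc=[6, 18, 14]
11: 0x7f (blk 15, set 3) → L1-HIT  vc=[6, 18, 14]
12: 0x31 (blk 6, set 2) → VC-HIT  vc=[26, 18, 14]
13: 0xd7 (blk 26, set 2) → VC-HIT  vc=[6, 18, 14]
14: 0x96 (blk 18, set 2) → VC-HIT  vc=[6, 26, 14]
15: 0x33 (blk 6, set 2) → VC-HIT  vc=[18, 26, 14]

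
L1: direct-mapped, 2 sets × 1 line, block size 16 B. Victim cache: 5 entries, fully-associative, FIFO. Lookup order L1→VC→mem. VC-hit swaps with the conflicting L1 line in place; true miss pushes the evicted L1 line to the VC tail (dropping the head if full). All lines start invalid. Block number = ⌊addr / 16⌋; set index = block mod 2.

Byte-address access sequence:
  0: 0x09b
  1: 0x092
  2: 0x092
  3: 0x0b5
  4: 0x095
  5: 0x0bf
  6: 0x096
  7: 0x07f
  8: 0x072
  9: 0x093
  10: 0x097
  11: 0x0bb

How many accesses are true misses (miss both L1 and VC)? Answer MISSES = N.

#0 0x9b→b9/s1 MISS; vc=[]
#1 0x92→b9/s1 L1-HIT; vc=[]
#2 0x92→b9/s1 L1-HIT; vc=[]
#3 0xb5→b11/s1 MISS; vc=[9]
#4 0x95→b9/s1 VC-HIT; vc=[11]
#5 0xbf→b11/s1 VC-HIT; vc=[9]
#6 0x96→b9/s1 VC-HIT; vc=[11]
#7 0x7f→b7/s1 MISS; vc=[11,9]
#8 0x72→b7/s1 L1-HIT; vc=[11,9]
#9 0x93→b9/s1 VC-HIT; vc=[11,7]
#10 0x97→b9/s1 L1-HIT; vc=[11,7]
#11 0xbb→b11/s1 VC-HIT; vc=[9,7]

MISSES = 3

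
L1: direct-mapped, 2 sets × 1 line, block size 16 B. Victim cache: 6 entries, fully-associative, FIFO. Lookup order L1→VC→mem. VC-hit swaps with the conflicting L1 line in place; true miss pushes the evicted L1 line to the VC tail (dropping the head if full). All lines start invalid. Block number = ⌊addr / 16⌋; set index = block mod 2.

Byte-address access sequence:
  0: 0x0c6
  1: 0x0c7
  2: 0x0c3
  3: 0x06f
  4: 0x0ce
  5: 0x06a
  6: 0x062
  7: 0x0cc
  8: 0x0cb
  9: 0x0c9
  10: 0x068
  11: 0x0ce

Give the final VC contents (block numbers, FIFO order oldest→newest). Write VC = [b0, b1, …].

  [0] addr=0xc6 blk=12 s=0: MISS | VC []
  [1] addr=0xc7 blk=12 s=0: L1-HIT | VC []
  [2] addr=0xc3 blk=12 s=0: L1-HIT | VC []
  [3] addr=0x6f blk=6 s=0: MISS | VC [12]
  [4] addr=0xce blk=12 s=0: VC-HIT | VC [6]
  [5] addr=0x6a blk=6 s=0: VC-HIT | VC [12]
  [6] addr=0x62 blk=6 s=0: L1-HIT | VC [12]
  [7] addr=0xcc blk=12 s=0: VC-HIT | VC [6]
  [8] addr=0xcb blk=12 s=0: L1-HIT | VC [6]
  [9] addr=0xc9 blk=12 s=0: L1-HIT | VC [6]
  [10] addr=0x68 blk=6 s=0: VC-HIT | VC [12]
  [11] addr=0xce blk=12 s=0: VC-HIT | VC [6]

VC = [6]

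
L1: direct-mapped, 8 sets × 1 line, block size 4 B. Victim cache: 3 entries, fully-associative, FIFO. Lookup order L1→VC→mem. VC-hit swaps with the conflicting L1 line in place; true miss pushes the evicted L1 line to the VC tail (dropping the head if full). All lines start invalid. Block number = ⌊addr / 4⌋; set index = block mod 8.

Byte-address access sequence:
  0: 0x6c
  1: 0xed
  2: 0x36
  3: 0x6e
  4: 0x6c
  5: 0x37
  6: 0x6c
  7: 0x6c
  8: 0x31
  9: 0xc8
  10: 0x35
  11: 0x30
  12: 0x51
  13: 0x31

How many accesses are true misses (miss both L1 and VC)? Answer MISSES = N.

  [0] addr=0x6c blk=27 s=3: MISS | VC []
  [1] addr=0xed blk=59 s=3: MISS | VC [27]
  [2] addr=0x36 blk=13 s=5: MISS | VC [27]
  [3] addr=0x6e blk=27 s=3: VC-HIT | VC [59]
  [4] addr=0x6c blk=27 s=3: L1-HIT | VC [59]
  [5] addr=0x37 blk=13 s=5: L1-HIT | VC [59]
  [6] addr=0x6c blk=27 s=3: L1-HIT | VC [59]
  [7] addr=0x6c blk=27 s=3: L1-HIT | VC [59]
  [8] addr=0x31 blk=12 s=4: MISS | VC [59]
  [9] addr=0xc8 blk=50 s=2: MISS | VC [59]
  [10] addr=0x35 blk=13 s=5: L1-HIT | VC [59]
  [11] addr=0x30 blk=12 s=4: L1-HIT | VC [59]
  [12] addr=0x51 blk=20 s=4: MISS | VC [59, 12]
  [13] addr=0x31 blk=12 s=4: VC-HIT | VC [59, 20]

MISSES = 6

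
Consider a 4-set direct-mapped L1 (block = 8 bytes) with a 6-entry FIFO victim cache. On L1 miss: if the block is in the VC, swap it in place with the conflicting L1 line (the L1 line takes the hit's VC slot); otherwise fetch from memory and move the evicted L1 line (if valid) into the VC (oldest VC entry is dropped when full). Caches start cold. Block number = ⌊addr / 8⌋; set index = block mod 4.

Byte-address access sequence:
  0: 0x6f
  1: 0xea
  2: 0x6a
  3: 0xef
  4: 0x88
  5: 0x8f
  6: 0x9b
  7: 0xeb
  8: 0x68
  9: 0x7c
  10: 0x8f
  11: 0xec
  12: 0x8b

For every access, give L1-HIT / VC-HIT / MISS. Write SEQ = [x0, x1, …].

SEQ = [MISS, MISS, VC-HIT, VC-HIT, MISS, L1-HIT, MISS, VC-HIT, VC-HIT, MISS, VC-HIT, VC-HIT, VC-HIT]

  [0] addr=0x6f blk=13 s=1: MISS | VC []
  [1] addr=0xea blk=29 s=1: MISS | VC [13]
  [2] addr=0x6a blk=13 s=1: VC-HIT | VC [29]
  [3] addr=0xef blk=29 s=1: VC-HIT | VC [13]
  [4] addr=0x88 blk=17 s=1: MISS | VC [13, 29]
  [5] addr=0x8f blk=17 s=1: L1-HIT | VC [13, 29]
  [6] addr=0x9b blk=19 s=3: MISS | VC [13, 29]
  [7] addr=0xeb blk=29 s=1: VC-HIT | VC [13, 17]
  [8] addr=0x68 blk=13 s=1: VC-HIT | VC [29, 17]
  [9] addr=0x7c blk=15 s=3: MISS | VC [29, 17, 19]
  [10] addr=0x8f blk=17 s=1: VC-HIT | VC [29, 13, 19]
  [11] addr=0xec blk=29 s=1: VC-HIT | VC [17, 13, 19]
  [12] addr=0x8b blk=17 s=1: VC-HIT | VC [29, 13, 19]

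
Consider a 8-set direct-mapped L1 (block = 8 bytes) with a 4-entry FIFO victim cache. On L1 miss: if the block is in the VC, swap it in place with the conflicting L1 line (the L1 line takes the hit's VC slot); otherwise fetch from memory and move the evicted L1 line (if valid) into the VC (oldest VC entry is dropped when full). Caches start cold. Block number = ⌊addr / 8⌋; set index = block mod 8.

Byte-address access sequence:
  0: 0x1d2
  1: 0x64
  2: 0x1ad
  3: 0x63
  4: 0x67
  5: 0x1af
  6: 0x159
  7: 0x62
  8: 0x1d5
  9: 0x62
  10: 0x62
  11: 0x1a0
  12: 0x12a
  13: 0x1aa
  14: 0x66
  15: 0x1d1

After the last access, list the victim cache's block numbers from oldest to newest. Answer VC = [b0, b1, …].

#0 0x1d2→b58/s2 MISS; vc=[]
#1 0x64→b12/s4 MISS; vc=[]
#2 0x1ad→b53/s5 MISS; vc=[]
#3 0x63→b12/s4 L1-HIT; vc=[]
#4 0x67→b12/s4 L1-HIT; vc=[]
#5 0x1af→b53/s5 L1-HIT; vc=[]
#6 0x159→b43/s3 MISS; vc=[]
#7 0x62→b12/s4 L1-HIT; vc=[]
#8 0x1d5→b58/s2 L1-HIT; vc=[]
#9 0x62→b12/s4 L1-HIT; vc=[]
#10 0x62→b12/s4 L1-HIT; vc=[]
#11 0x1a0→b52/s4 MISS; vc=[12]
#12 0x12a→b37/s5 MISS; vc=[12,53]
#13 0x1aa→b53/s5 VC-HIT; vc=[12,37]
#14 0x66→b12/s4 VC-HIT; vc=[52,37]
#15 0x1d1→b58/s2 L1-HIT; vc=[52,37]

VC = [52, 37]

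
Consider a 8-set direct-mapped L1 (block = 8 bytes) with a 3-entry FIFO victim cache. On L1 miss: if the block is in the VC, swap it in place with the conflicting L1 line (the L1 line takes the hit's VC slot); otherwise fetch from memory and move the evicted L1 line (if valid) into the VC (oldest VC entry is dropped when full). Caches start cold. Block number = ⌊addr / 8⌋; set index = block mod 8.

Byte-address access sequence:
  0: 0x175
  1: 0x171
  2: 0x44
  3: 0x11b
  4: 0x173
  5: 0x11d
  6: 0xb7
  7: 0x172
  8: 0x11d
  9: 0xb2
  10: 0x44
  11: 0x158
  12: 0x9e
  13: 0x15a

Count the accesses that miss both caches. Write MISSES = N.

MISSES = 6

#0 0x175→b46/s6 MISS; vc=[]
#1 0x171→b46/s6 L1-HIT; vc=[]
#2 0x44→b8/s0 MISS; vc=[]
#3 0x11b→b35/s3 MISS; vc=[]
#4 0x173→b46/s6 L1-HIT; vc=[]
#5 0x11d→b35/s3 L1-HIT; vc=[]
#6 0xb7→b22/s6 MISS; vc=[46]
#7 0x172→b46/s6 VC-HIT; vc=[22]
#8 0x11d→b35/s3 L1-HIT; vc=[22]
#9 0xb2→b22/s6 VC-HIT; vc=[46]
#10 0x44→b8/s0 L1-HIT; vc=[46]
#11 0x158→b43/s3 MISS; vc=[46,35]
#12 0x9e→b19/s3 MISS; vc=[46,35,43]
#13 0x15a→b43/s3 VC-HIT; vc=[46,35,19]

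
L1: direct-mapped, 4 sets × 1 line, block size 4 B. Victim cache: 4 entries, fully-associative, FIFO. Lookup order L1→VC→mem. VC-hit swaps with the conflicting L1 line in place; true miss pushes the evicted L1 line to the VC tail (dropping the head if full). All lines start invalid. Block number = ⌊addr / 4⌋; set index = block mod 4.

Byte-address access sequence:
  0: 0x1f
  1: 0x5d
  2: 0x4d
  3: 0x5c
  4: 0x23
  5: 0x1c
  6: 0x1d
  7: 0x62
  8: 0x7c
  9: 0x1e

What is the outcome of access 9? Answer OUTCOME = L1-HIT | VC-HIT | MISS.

#0 0x1f→b7/s3 MISS; vc=[]
#1 0x5d→b23/s3 MISS; vc=[7]
#2 0x4d→b19/s3 MISS; vc=[7,23]
#3 0x5c→b23/s3 VC-HIT; vc=[7,19]
#4 0x23→b8/s0 MISS; vc=[7,19]
#5 0x1c→b7/s3 VC-HIT; vc=[23,19]
#6 0x1d→b7/s3 L1-HIT; vc=[23,19]
#7 0x62→b24/s0 MISS; vc=[23,19,8]
#8 0x7c→b31/s3 MISS; vc=[23,19,8,7]
#9 0x1e→b7/s3 VC-HIT; vc=[23,19,8,31]

OUTCOME = VC-HIT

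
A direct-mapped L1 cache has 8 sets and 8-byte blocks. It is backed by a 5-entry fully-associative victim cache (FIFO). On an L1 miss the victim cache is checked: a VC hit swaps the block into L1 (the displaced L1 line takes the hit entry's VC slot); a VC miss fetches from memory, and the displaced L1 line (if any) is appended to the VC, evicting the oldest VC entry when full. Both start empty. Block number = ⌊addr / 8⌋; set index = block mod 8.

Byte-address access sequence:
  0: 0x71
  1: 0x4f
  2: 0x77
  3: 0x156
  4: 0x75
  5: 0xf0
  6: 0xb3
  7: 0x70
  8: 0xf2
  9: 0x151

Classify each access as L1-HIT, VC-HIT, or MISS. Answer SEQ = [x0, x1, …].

SEQ = [MISS, MISS, L1-HIT, MISS, L1-HIT, MISS, MISS, VC-HIT, VC-HIT, L1-HIT]

0: 0x71 (blk 14, set 6) → MISS  vc=[]
1: 0x4f (blk 9, set 1) → MISS  vc=[]
2: 0x77 (blk 14, set 6) → L1-HIT  vc=[]
3: 0x156 (blk 42, set 2) → MISS  vc=[]
4: 0x75 (blk 14, set 6) → L1-HIT  vc=[]
5: 0xf0 (blk 30, set 6) → MISS  vc=[14]
6: 0xb3 (blk 22, set 6) → MISS  vc=[14, 30]
7: 0x70 (blk 14, set 6) → VC-HIT  vc=[22, 30]
8: 0xf2 (blk 30, set 6) → VC-HIT  vc=[22, 14]
9: 0x151 (blk 42, set 2) → L1-HIT  vc=[22, 14]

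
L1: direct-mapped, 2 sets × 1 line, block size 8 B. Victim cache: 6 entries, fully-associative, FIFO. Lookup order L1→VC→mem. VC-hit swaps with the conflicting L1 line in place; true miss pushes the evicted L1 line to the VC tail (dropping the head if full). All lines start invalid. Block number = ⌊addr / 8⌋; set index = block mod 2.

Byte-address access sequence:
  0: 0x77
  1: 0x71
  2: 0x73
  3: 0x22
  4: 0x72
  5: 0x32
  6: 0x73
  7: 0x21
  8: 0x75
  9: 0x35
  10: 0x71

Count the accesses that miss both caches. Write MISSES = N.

MISSES = 3

0: 0x77 (blk 14, set 0) → MISS  vc=[]
1: 0x71 (blk 14, set 0) → L1-HIT  vc=[]
2: 0x73 (blk 14, set 0) → L1-HIT  vc=[]
3: 0x22 (blk 4, set 0) → MISS  vc=[14]
4: 0x72 (blk 14, set 0) → VC-HIT  vc=[4]
5: 0x32 (blk 6, set 0) → MISS  vc=[4, 14]
6: 0x73 (blk 14, set 0) → VC-HIT  vc=[4, 6]
7: 0x21 (blk 4, set 0) → VC-HIT  vc=[14, 6]
8: 0x75 (blk 14, set 0) → VC-HIT  vc=[4, 6]
9: 0x35 (blk 6, set 0) → VC-HIT  vc=[4, 14]
10: 0x71 (blk 14, set 0) → VC-HIT  vc=[4, 6]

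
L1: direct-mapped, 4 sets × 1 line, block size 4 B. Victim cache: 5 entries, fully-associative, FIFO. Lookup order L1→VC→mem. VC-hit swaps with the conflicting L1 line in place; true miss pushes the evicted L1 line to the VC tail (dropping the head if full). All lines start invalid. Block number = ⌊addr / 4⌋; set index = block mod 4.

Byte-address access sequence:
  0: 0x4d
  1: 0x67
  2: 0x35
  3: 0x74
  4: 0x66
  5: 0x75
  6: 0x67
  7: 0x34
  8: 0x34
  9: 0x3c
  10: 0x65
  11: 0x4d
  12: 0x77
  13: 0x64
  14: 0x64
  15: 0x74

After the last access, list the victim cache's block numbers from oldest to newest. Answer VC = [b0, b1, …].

VC = [25, 13, 15]

#0 0x4d→b19/s3 MISS; vc=[]
#1 0x67→b25/s1 MISS; vc=[]
#2 0x35→b13/s1 MISS; vc=[25]
#3 0x74→b29/s1 MISS; vc=[25,13]
#4 0x66→b25/s1 VC-HIT; vc=[29,13]
#5 0x75→b29/s1 VC-HIT; vc=[25,13]
#6 0x67→b25/s1 VC-HIT; vc=[29,13]
#7 0x34→b13/s1 VC-HIT; vc=[29,25]
#8 0x34→b13/s1 L1-HIT; vc=[29,25]
#9 0x3c→b15/s3 MISS; vc=[29,25,19]
#10 0x65→b25/s1 VC-HIT; vc=[29,13,19]
#11 0x4d→b19/s3 VC-HIT; vc=[29,13,15]
#12 0x77→b29/s1 VC-HIT; vc=[25,13,15]
#13 0x64→b25/s1 VC-HIT; vc=[29,13,15]
#14 0x64→b25/s1 L1-HIT; vc=[29,13,15]
#15 0x74→b29/s1 VC-HIT; vc=[25,13,15]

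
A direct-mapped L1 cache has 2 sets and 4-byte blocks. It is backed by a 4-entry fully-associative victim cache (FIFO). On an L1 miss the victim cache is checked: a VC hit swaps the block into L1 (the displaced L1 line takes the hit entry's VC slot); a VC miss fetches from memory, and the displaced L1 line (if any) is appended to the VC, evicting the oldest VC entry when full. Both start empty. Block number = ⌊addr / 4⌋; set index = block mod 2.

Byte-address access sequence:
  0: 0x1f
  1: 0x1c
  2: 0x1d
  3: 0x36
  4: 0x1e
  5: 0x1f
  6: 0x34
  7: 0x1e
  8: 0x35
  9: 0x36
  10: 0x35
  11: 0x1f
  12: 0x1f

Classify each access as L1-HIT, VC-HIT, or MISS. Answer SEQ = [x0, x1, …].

SEQ = [MISS, L1-HIT, L1-HIT, MISS, VC-HIT, L1-HIT, VC-HIT, VC-HIT, VC-HIT, L1-HIT, L1-HIT, VC-HIT, L1-HIT]

  [0] addr=0x1f blk=7 s=1: MISS | VC []
  [1] addr=0x1c blk=7 s=1: L1-HIT | VC []
  [2] addr=0x1d blk=7 s=1: L1-HIT | VC []
  [3] addr=0x36 blk=13 s=1: MISS | VC [7]
  [4] addr=0x1e blk=7 s=1: VC-HIT | VC [13]
  [5] addr=0x1f blk=7 s=1: L1-HIT | VC [13]
  [6] addr=0x34 blk=13 s=1: VC-HIT | VC [7]
  [7] addr=0x1e blk=7 s=1: VC-HIT | VC [13]
  [8] addr=0x35 blk=13 s=1: VC-HIT | VC [7]
  [9] addr=0x36 blk=13 s=1: L1-HIT | VC [7]
  [10] addr=0x35 blk=13 s=1: L1-HIT | VC [7]
  [11] addr=0x1f blk=7 s=1: VC-HIT | VC [13]
  [12] addr=0x1f blk=7 s=1: L1-HIT | VC [13]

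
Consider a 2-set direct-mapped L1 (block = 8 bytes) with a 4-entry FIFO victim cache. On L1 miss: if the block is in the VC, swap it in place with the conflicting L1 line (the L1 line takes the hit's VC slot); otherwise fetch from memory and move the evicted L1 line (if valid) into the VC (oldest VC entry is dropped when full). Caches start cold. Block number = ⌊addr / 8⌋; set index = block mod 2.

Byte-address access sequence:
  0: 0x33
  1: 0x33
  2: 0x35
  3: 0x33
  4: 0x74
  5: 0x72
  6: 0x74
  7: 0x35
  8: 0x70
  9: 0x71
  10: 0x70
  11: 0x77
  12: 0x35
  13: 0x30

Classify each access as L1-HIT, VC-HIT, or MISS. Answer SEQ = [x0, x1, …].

SEQ = [MISS, L1-HIT, L1-HIT, L1-HIT, MISS, L1-HIT, L1-HIT, VC-HIT, VC-HIT, L1-HIT, L1-HIT, L1-HIT, VC-HIT, L1-HIT]

#0 0x33→b6/s0 MISS; vc=[]
#1 0x33→b6/s0 L1-HIT; vc=[]
#2 0x35→b6/s0 L1-HIT; vc=[]
#3 0x33→b6/s0 L1-HIT; vc=[]
#4 0x74→b14/s0 MISS; vc=[6]
#5 0x72→b14/s0 L1-HIT; vc=[6]
#6 0x74→b14/s0 L1-HIT; vc=[6]
#7 0x35→b6/s0 VC-HIT; vc=[14]
#8 0x70→b14/s0 VC-HIT; vc=[6]
#9 0x71→b14/s0 L1-HIT; vc=[6]
#10 0x70→b14/s0 L1-HIT; vc=[6]
#11 0x77→b14/s0 L1-HIT; vc=[6]
#12 0x35→b6/s0 VC-HIT; vc=[14]
#13 0x30→b6/s0 L1-HIT; vc=[14]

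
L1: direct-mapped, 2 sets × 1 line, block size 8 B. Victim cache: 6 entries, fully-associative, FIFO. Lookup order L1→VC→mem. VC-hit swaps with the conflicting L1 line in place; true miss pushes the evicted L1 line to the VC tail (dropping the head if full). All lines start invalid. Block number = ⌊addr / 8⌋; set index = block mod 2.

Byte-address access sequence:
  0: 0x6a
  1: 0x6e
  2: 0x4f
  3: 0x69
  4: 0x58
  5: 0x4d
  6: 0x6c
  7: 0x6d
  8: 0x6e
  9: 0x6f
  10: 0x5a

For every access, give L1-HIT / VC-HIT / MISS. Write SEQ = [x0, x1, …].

#0 0x6a→b13/s1 MISS; vc=[]
#1 0x6e→b13/s1 L1-HIT; vc=[]
#2 0x4f→b9/s1 MISS; vc=[13]
#3 0x69→b13/s1 VC-HIT; vc=[9]
#4 0x58→b11/s1 MISS; vc=[9,13]
#5 0x4d→b9/s1 VC-HIT; vc=[11,13]
#6 0x6c→b13/s1 VC-HIT; vc=[11,9]
#7 0x6d→b13/s1 L1-HIT; vc=[11,9]
#8 0x6e→b13/s1 L1-HIT; vc=[11,9]
#9 0x6f→b13/s1 L1-HIT; vc=[11,9]
#10 0x5a→b11/s1 VC-HIT; vc=[13,9]

SEQ = [MISS, L1-HIT, MISS, VC-HIT, MISS, VC-HIT, VC-HIT, L1-HIT, L1-HIT, L1-HIT, VC-HIT]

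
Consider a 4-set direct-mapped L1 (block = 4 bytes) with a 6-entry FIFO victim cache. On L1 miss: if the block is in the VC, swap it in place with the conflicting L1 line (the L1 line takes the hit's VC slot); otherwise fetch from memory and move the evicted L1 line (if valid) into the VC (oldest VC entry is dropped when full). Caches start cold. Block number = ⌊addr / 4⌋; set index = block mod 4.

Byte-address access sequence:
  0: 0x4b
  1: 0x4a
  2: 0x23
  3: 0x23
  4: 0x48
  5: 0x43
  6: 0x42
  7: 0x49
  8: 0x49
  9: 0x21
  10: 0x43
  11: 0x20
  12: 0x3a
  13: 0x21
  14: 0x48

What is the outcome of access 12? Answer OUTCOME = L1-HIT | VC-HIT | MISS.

OUTCOME = MISS

  [0] addr=0x4b blk=18 s=2: MISS | VC []
  [1] addr=0x4a blk=18 s=2: L1-HIT | VC []
  [2] addr=0x23 blk=8 s=0: MISS | VC []
  [3] addr=0x23 blk=8 s=0: L1-HIT | VC []
  [4] addr=0x48 blk=18 s=2: L1-HIT | VC []
  [5] addr=0x43 blk=16 s=0: MISS | VC [8]
  [6] addr=0x42 blk=16 s=0: L1-HIT | VC [8]
  [7] addr=0x49 blk=18 s=2: L1-HIT | VC [8]
  [8] addr=0x49 blk=18 s=2: L1-HIT | VC [8]
  [9] addr=0x21 blk=8 s=0: VC-HIT | VC [16]
  [10] addr=0x43 blk=16 s=0: VC-HIT | VC [8]
  [11] addr=0x20 blk=8 s=0: VC-HIT | VC [16]
  [12] addr=0x3a blk=14 s=2: MISS | VC [16, 18]
  [13] addr=0x21 blk=8 s=0: L1-HIT | VC [16, 18]
  [14] addr=0x48 blk=18 s=2: VC-HIT | VC [16, 14]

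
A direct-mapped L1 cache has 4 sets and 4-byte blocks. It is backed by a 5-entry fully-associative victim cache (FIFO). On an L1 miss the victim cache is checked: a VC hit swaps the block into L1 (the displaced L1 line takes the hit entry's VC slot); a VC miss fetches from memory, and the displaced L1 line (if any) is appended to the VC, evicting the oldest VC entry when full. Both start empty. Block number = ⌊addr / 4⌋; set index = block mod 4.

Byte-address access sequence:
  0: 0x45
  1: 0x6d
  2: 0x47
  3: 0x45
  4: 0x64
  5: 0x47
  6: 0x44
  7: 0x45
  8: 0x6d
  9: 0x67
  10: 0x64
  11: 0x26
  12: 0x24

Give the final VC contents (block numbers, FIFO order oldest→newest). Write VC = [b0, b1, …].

VC = [17, 25]

0: 0x45 (blk 17, set 1) → MISS  vc=[]
1: 0x6d (blk 27, set 3) → MISS  vc=[]
2: 0x47 (blk 17, set 1) → L1-HIT  vc=[]
3: 0x45 (blk 17, set 1) → L1-HIT  vc=[]
4: 0x64 (blk 25, set 1) → MISS  vc=[17]
5: 0x47 (blk 17, set 1) → VC-HIT  vc=[25]
6: 0x44 (blk 17, set 1) → L1-HIT  vc=[25]
7: 0x45 (blk 17, set 1) → L1-HIT  vc=[25]
8: 0x6d (blk 27, set 3) → L1-HIT  vc=[25]
9: 0x67 (blk 25, set 1) → VC-HIT  vc=[17]
10: 0x64 (blk 25, set 1) → L1-HIT  vc=[17]
11: 0x26 (blk 9, set 1) → MISS  vc=[17, 25]
12: 0x24 (blk 9, set 1) → L1-HIT  vc=[17, 25]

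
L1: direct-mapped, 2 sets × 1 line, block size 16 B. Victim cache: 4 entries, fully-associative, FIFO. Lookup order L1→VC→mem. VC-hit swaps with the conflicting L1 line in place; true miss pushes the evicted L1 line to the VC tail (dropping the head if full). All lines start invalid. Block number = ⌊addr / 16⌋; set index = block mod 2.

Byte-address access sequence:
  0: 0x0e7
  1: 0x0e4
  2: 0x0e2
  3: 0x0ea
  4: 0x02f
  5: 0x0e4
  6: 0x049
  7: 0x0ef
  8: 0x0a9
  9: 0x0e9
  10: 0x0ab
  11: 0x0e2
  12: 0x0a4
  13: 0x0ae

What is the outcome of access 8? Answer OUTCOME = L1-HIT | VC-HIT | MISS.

0: 0xe7 (blk 14, set 0) → MISS  vc=[]
1: 0xe4 (blk 14, set 0) → L1-HIT  vc=[]
2: 0xe2 (blk 14, set 0) → L1-HIT  vc=[]
3: 0xea (blk 14, set 0) → L1-HIT  vc=[]
4: 0x2f (blk 2, set 0) → MISS  vc=[14]
5: 0xe4 (blk 14, set 0) → VC-HIT  vc=[2]
6: 0x49 (blk 4, set 0) → MISS  vc=[2, 14]
7: 0xef (blk 14, set 0) → VC-HIT  vc=[2, 4]
8: 0xa9 (blk 10, set 0) → MISS  vc=[2, 4, 14]
9: 0xe9 (blk 14, set 0) → VC-HIT  vc=[2, 4, 10]
10: 0xab (blk 10, set 0) → VC-HIT  vc=[2, 4, 14]
11: 0xe2 (blk 14, set 0) → VC-HIT  vc=[2, 4, 10]
12: 0xa4 (blk 10, set 0) → VC-HIT  vc=[2, 4, 14]
13: 0xae (blk 10, set 0) → L1-HIT  vc=[2, 4, 14]

OUTCOME = MISS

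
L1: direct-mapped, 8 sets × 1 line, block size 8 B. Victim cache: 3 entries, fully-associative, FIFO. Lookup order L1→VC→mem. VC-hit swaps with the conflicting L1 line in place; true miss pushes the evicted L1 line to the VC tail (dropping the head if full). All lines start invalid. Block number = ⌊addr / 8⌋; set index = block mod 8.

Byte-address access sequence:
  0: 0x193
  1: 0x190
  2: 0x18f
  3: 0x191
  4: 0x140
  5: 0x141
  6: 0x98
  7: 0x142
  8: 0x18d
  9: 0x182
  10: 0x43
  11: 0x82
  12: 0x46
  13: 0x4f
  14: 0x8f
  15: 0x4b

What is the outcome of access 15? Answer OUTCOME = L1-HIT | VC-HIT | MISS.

  [0] addr=0x193 blk=50 s=2: MISS | VC []
  [1] addr=0x190 blk=50 s=2: L1-HIT | VC []
  [2] addr=0x18f blk=49 s=1: MISS | VC []
  [3] addr=0x191 blk=50 s=2: L1-HIT | VC []
  [4] addr=0x140 blk=40 s=0: MISS | VC []
  [5] addr=0x141 blk=40 s=0: L1-HIT | VC []
  [6] addr=0x98 blk=19 s=3: MISS | VC []
  [7] addr=0x142 blk=40 s=0: L1-HIT | VC []
  [8] addr=0x18d blk=49 s=1: L1-HIT | VC []
  [9] addr=0x182 blk=48 s=0: MISS | VC [40]
  [10] addr=0x43 blk=8 s=0: MISS | VC [40, 48]
  [11] addr=0x82 blk=16 s=0: MISS | VC [40, 48, 8]
  [12] addr=0x46 blk=8 s=0: VC-HIT | VC [40, 48, 16]
  [13] addr=0x4f blk=9 s=1: MISS | VC [48, 16, 49]
  [14] addr=0x8f blk=17 s=1: MISS | VC [16, 49, 9]
  [15] addr=0x4b blk=9 s=1: VC-HIT | VC [16, 49, 17]

OUTCOME = VC-HIT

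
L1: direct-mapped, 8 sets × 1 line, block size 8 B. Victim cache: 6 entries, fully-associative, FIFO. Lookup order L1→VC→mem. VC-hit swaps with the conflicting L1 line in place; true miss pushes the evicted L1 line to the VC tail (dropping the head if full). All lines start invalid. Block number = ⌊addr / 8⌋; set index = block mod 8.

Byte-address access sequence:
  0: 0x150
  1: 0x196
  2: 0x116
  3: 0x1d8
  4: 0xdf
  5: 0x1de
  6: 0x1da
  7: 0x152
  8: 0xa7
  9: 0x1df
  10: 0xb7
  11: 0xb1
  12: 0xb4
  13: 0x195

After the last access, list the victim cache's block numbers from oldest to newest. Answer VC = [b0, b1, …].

VC = [34, 42, 27]

0: 0x150 (blk 42, set 2) → MISS  vc=[]
1: 0x196 (blk 50, set 2) → MISS  vc=[42]
2: 0x116 (blk 34, set 2) → MISS  vc=[42, 50]
3: 0x1d8 (blk 59, set 3) → MISS  vc=[42, 50]
4: 0xdf (blk 27, set 3) → MISS  vc=[42, 50, 59]
5: 0x1de (blk 59, set 3) → VC-HIT  vc=[42, 50, 27]
6: 0x1da (blk 59, set 3) → L1-HIT  vc=[42, 50, 27]
7: 0x152 (blk 42, set 2) → VC-HIT  vc=[34, 50, 27]
8: 0xa7 (blk 20, set 4) → MISS  vc=[34, 50, 27]
9: 0x1df (blk 59, set 3) → L1-HIT  vc=[34, 50, 27]
10: 0xb7 (blk 22, set 6) → MISS  vc=[34, 50, 27]
11: 0xb1 (blk 22, set 6) → L1-HIT  vc=[34, 50, 27]
12: 0xb4 (blk 22, set 6) → L1-HIT  vc=[34, 50, 27]
13: 0x195 (blk 50, set 2) → VC-HIT  vc=[34, 42, 27]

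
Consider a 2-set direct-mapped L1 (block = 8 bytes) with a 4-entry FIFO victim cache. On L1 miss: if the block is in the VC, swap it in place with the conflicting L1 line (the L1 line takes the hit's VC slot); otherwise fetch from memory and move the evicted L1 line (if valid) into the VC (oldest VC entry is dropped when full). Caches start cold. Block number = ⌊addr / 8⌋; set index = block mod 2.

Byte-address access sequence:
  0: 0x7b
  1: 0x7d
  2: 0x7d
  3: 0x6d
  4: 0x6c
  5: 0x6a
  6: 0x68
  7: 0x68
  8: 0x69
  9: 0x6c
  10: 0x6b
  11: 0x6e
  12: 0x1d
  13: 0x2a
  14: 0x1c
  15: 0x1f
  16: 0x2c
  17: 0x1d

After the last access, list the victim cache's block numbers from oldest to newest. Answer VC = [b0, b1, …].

VC = [15, 13, 5]

  [0] addr=0x7b blk=15 s=1: MISS | VC []
  [1] addr=0x7d blk=15 s=1: L1-HIT | VC []
  [2] addr=0x7d blk=15 s=1: L1-HIT | VC []
  [3] addr=0x6d blk=13 s=1: MISS | VC [15]
  [4] addr=0x6c blk=13 s=1: L1-HIT | VC [15]
  [5] addr=0x6a blk=13 s=1: L1-HIT | VC [15]
  [6] addr=0x68 blk=13 s=1: L1-HIT | VC [15]
  [7] addr=0x68 blk=13 s=1: L1-HIT | VC [15]
  [8] addr=0x69 blk=13 s=1: L1-HIT | VC [15]
  [9] addr=0x6c blk=13 s=1: L1-HIT | VC [15]
  [10] addr=0x6b blk=13 s=1: L1-HIT | VC [15]
  [11] addr=0x6e blk=13 s=1: L1-HIT | VC [15]
  [12] addr=0x1d blk=3 s=1: MISS | VC [15, 13]
  [13] addr=0x2a blk=5 s=1: MISS | VC [15, 13, 3]
  [14] addr=0x1c blk=3 s=1: VC-HIT | VC [15, 13, 5]
  [15] addr=0x1f blk=3 s=1: L1-HIT | VC [15, 13, 5]
  [16] addr=0x2c blk=5 s=1: VC-HIT | VC [15, 13, 3]
  [17] addr=0x1d blk=3 s=1: VC-HIT | VC [15, 13, 5]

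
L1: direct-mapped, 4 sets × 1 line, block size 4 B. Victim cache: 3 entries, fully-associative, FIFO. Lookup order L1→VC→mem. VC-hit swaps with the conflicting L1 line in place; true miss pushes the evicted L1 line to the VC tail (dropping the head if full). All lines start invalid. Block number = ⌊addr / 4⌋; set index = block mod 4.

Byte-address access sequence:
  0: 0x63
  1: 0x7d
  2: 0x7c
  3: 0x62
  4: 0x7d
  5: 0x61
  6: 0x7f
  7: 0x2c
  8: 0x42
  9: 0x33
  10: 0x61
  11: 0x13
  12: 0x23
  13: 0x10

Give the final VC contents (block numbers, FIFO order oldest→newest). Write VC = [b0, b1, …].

  [0] addr=0x63 blk=24 s=0: MISS | VC []
  [1] addr=0x7d blk=31 s=3: MISS | VC []
  [2] addr=0x7c blk=31 s=3: L1-HIT | VC []
  [3] addr=0x62 blk=24 s=0: L1-HIT | VC []
  [4] addr=0x7d blk=31 s=3: L1-HIT | VC []
  [5] addr=0x61 blk=24 s=0: L1-HIT | VC []
  [6] addr=0x7f blk=31 s=3: L1-HIT | VC []
  [7] addr=0x2c blk=11 s=3: MISS | VC [31]
  [8] addr=0x42 blk=16 s=0: MISS | VC [31, 24]
  [9] addr=0x33 blk=12 s=0: MISS | VC [31, 24, 16]
  [10] addr=0x61 blk=24 s=0: VC-HIT | VC [31, 12, 16]
  [11] addr=0x13 blk=4 s=0: MISS | VC [12, 16, 24]
  [12] addr=0x23 blk=8 s=0: MISS | VC [16, 24, 4]
  [13] addr=0x10 blk=4 s=0: VC-HIT | VC [16, 24, 8]

VC = [16, 24, 8]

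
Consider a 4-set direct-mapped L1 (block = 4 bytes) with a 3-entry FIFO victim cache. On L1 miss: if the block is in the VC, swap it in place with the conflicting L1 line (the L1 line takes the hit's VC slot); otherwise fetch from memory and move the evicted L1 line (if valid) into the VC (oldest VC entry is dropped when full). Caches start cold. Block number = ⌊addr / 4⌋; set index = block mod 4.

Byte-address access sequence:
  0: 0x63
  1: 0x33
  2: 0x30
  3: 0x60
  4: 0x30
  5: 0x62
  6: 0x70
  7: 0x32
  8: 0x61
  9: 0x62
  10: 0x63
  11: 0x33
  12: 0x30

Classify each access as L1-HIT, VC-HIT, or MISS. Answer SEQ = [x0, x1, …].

#0 0x63→b24/s0 MISS; vc=[]
#1 0x33→b12/s0 MISS; vc=[24]
#2 0x30→b12/s0 L1-HIT; vc=[24]
#3 0x60→b24/s0 VC-HIT; vc=[12]
#4 0x30→b12/s0 VC-HIT; vc=[24]
#5 0x62→b24/s0 VC-HIT; vc=[12]
#6 0x70→b28/s0 MISS; vc=[12,24]
#7 0x32→b12/s0 VC-HIT; vc=[28,24]
#8 0x61→b24/s0 VC-HIT; vc=[28,12]
#9 0x62→b24/s0 L1-HIT; vc=[28,12]
#10 0x63→b24/s0 L1-HIT; vc=[28,12]
#11 0x33→b12/s0 VC-HIT; vc=[28,24]
#12 0x30→b12/s0 L1-HIT; vc=[28,24]

SEQ = [MISS, MISS, L1-HIT, VC-HIT, VC-HIT, VC-HIT, MISS, VC-HIT, VC-HIT, L1-HIT, L1-HIT, VC-HIT, L1-HIT]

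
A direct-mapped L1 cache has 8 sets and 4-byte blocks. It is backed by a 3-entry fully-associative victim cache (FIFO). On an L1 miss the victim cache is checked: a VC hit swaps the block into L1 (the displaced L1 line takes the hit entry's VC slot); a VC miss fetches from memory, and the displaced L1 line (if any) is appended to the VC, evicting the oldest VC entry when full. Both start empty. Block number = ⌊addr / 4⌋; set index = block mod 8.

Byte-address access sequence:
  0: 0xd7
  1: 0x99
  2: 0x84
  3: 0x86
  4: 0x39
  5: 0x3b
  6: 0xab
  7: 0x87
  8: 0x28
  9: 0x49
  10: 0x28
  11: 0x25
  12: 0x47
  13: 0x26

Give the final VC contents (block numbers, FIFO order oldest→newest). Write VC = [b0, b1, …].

  [0] addr=0xd7 blk=53 s=5: MISS | VC []
  [1] addr=0x99 blk=38 s=6: MISS | VC []
  [2] addr=0x84 blk=33 s=1: MISS | VC []
  [3] addr=0x86 blk=33 s=1: L1-HIT | VC []
  [4] addr=0x39 blk=14 s=6: MISS | VC [38]
  [5] addr=0x3b blk=14 s=6: L1-HIT | VC [38]
  [6] addr=0xab blk=42 s=2: MISS | VC [38]
  [7] addr=0x87 blk=33 s=1: L1-HIT | VC [38]
  [8] addr=0x28 blk=10 s=2: MISS | VC [38, 42]
  [9] addr=0x49 blk=18 s=2: MISS | VC [38, 42, 10]
  [10] addr=0x28 blk=10 s=2: VC-HIT | VC [38, 42, 18]
  [11] addr=0x25 blk=9 s=1: MISS | VC [42, 18, 33]
  [12] addr=0x47 blk=17 s=1: MISS | VC [18, 33, 9]
  [13] addr=0x26 blk=9 s=1: VC-HIT | VC [18, 33, 17]

VC = [18, 33, 17]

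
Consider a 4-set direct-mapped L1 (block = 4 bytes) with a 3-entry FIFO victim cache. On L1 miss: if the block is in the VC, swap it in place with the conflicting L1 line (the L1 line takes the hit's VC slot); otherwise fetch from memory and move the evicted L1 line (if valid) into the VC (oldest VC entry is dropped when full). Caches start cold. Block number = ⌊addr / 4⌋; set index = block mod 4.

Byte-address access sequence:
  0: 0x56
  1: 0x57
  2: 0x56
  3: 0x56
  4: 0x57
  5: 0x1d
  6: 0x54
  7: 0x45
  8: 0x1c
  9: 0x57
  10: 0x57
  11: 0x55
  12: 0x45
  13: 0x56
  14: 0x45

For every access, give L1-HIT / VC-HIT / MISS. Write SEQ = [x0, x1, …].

  [0] addr=0x56 blk=21 s=1: MISS | VC []
  [1] addr=0x57 blk=21 s=1: L1-HIT | VC []
  [2] addr=0x56 blk=21 s=1: L1-HIT | VC []
  [3] addr=0x56 blk=21 s=1: L1-HIT | VC []
  [4] addr=0x57 blk=21 s=1: L1-HIT | VC []
  [5] addr=0x1d blk=7 s=3: MISS | VC []
  [6] addr=0x54 blk=21 s=1: L1-HIT | VC []
  [7] addr=0x45 blk=17 s=1: MISS | VC [21]
  [8] addr=0x1c blk=7 s=3: L1-HIT | VC [21]
  [9] addr=0x57 blk=21 s=1: VC-HIT | VC [17]
  [10] addr=0x57 blk=21 s=1: L1-HIT | VC [17]
  [11] addr=0x55 blk=21 s=1: L1-HIT | VC [17]
  [12] addr=0x45 blk=17 s=1: VC-HIT | VC [21]
  [13] addr=0x56 blk=21 s=1: VC-HIT | VC [17]
  [14] addr=0x45 blk=17 s=1: VC-HIT | VC [21]

SEQ = [MISS, L1-HIT, L1-HIT, L1-HIT, L1-HIT, MISS, L1-HIT, MISS, L1-HIT, VC-HIT, L1-HIT, L1-HIT, VC-HIT, VC-HIT, VC-HIT]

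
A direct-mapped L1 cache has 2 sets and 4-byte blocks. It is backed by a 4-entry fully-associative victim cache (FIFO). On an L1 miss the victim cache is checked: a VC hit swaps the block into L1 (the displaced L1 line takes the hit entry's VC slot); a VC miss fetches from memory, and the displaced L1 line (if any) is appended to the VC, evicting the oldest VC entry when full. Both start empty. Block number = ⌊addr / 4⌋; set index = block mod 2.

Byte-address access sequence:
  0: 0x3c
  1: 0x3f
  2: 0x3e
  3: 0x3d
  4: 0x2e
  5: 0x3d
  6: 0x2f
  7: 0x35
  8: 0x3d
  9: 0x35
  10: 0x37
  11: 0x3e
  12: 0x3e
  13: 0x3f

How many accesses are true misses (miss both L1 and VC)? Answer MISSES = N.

  [0] addr=0x3c blk=15 s=1: MISS | VC []
  [1] addr=0x3f blk=15 s=1: L1-HIT | VC []
  [2] addr=0x3e blk=15 s=1: L1-HIT | VC []
  [3] addr=0x3d blk=15 s=1: L1-HIT | VC []
  [4] addr=0x2e blk=11 s=1: MISS | VC [15]
  [5] addr=0x3d blk=15 s=1: VC-HIT | VC [11]
  [6] addr=0x2f blk=11 s=1: VC-HIT | VC [15]
  [7] addr=0x35 blk=13 s=1: MISS | VC [15, 11]
  [8] addr=0x3d blk=15 s=1: VC-HIT | VC [13, 11]
  [9] addr=0x35 blk=13 s=1: VC-HIT | VC [15, 11]
  [10] addr=0x37 blk=13 s=1: L1-HIT | VC [15, 11]
  [11] addr=0x3e blk=15 s=1: VC-HIT | VC [13, 11]
  [12] addr=0x3e blk=15 s=1: L1-HIT | VC [13, 11]
  [13] addr=0x3f blk=15 s=1: L1-HIT | VC [13, 11]

MISSES = 3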